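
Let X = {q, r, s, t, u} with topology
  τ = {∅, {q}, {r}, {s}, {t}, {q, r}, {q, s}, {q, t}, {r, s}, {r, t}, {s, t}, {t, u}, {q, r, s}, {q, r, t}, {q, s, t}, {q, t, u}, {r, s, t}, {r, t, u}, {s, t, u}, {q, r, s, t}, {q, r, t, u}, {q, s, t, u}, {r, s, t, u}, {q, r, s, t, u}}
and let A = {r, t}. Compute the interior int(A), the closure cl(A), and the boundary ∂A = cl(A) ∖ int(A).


int(A) = {r, t}, cl(A) = {r, t, u}, ∂A = {u}.

Closed sets in (X, τ) are complements of opens:
  closed(X, τ) = {∅, {q}, {r}, {s}, {u}, {q, r}, {q, s}, {q, u}, {r, s}, {r, u}, {s, u}, {t, u}, {q, r, s}, {q, r, u}, {q, s, u}, {q, t, u}, {r, s, u}, {r, t, u}, {s, t, u}, {q, r, s, u}, {q, r, t, u}, {q, s, t, u}, {r, s, t, u}, {q, r, s, t, u}}.
int(A) = ⋃ {U ∈ τ : U ⊆ A}. Opens contained in A: ∅, {r}, {t}, {r, t}.
Taking the union of these: int(A) = {r, t}.
cl(A) = ⋂ {C closed : A ⊆ C}. Closed sets containing A: {r, t, u}, {q, r, t, u}, {r, s, t, u}, {q, r, s, t, u}.
Intersecting these: cl(A) = {r, t, u}.
∂A = cl(A) ∖ int(A) = {r, t, u} ∖ {r, t} = {u}.


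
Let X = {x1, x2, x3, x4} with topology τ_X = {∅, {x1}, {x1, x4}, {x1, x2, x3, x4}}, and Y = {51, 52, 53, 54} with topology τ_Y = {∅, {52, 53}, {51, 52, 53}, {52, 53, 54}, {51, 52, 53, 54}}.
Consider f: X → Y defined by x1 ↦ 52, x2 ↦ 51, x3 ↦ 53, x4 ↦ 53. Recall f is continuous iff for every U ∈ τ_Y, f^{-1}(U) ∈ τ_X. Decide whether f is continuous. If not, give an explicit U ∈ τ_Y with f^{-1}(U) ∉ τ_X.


f is NOT continuous.

Compute f^{-1}(U) for each U ∈ τ_Y:
  U = ∅: f^{-1}(U) = ∅ ∈ τ_X ✓.
  U = {52, 53}: f^{-1}(U) = {x1, x3, x4} ∉ τ_X ✗.
  U = {51, 52, 53}: f^{-1}(U) = {x1, x2, x3, x4} ∈ τ_X ✓.
  U = {52, 53, 54}: f^{-1}(U) = {x1, x3, x4} ∉ τ_X ✗.
  U = {51, 52, 53, 54}: f^{-1}(U) = {x1, x2, x3, x4} ∈ τ_X ✓.
Found U = {52, 53} with f^{-1}(U) = {x1, x3, x4} not in τ_X. Therefore f is NOT continuous.


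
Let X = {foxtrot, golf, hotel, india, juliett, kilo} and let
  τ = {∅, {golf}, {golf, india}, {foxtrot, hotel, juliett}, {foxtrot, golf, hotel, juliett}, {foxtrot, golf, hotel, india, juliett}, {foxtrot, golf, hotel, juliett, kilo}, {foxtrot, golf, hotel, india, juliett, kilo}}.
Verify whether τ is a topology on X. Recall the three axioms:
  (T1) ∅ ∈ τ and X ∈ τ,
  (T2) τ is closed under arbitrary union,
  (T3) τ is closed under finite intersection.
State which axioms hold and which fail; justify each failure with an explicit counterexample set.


τ IS a topology on X.

Axiom (T1): ∅ ∈ τ? Yes; X ∈ τ? Yes.
Axiom (T2/T3): check pairwise unions and intersections of members of τ.
All pairwise intersections and unions checked — each lies in τ. Therefore τ satisfies (T1), (T2), (T3): it IS a topology on X.


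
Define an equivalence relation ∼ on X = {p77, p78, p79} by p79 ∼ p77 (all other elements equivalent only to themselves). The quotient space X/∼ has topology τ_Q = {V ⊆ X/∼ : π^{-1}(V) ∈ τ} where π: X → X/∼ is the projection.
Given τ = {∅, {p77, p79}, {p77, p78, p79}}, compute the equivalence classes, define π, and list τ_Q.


X/∼ = {[p77=p79], [p78]}; |τ_Q| = 3.

Equivalence classes: [p77=p79], [p78].
Quotient map π: X → X/∼ sends p77 ↦ [p77=p79], p78 ↦ [p78], p79 ↦ [p77=p79].
For each subset V ⊆ X/∼, compute π^{-1}(V) ⊆ X and check whether π^{-1}(V) ∈ τ. V is open in τ_Q iff π^{-1}(V) ∈ τ.
  V = {}: π^{-1}(V) = ∅ ∈ τ ✓.
  V = {[p77=p79]}: π^{-1}(V) = {p77, p79} ∈ τ ✓.
  V = {[p78]}: π^{-1}(V) = {p78} ∉ τ ✗.
  V = {[p77=p79], [p78]}: π^{-1}(V) = {p77, p78, p79} ∈ τ ✓.
Open sets in the quotient: τ_Q = {{}, {[p77=p79]}, {[p77=p79], [p78]}} (3 elements).


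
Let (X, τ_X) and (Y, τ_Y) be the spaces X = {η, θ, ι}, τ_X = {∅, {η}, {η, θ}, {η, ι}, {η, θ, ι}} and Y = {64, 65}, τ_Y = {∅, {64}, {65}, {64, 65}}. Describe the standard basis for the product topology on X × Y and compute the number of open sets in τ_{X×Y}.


Basis B = {∅ × ∅, {η} × {64}, {η} × {65}, {η} × {64, 65}, {η, θ} × {64}, {η, ι} × {64}, {η, θ} × {65}, {η, ι} × {65}, {η, θ, ι} × {64}, {η, θ, ι} × {65}, {η, θ} × {64, 65}, {η, ι} × {64, 65}, {η, θ, ι} × {64, 65}}; |τ_{X×Y}| = 25.

Enumerate products U × V with U ∈ τ_X, V ∈ τ_Y (deduplicated):
  ∅ × ∅ = {} (∅)
  {η} × {64} = {(η,64)}
  {η} × {65} = {(η,65)}
  {η} × {64, 65} = {(η,64), (η,65)}
  {η, θ} × {64} = {(η,64), (θ,64)}
  {η, ι} × {64} = {(η,64), (ι,64)}
  {η, θ} × {65} = {(η,65), (θ,65)}
  {η, ι} × {65} = {(η,65), (ι,65)}
  {η, θ, ι} × {64} = {(η,64), (θ,64), (ι,64)}
  {η, θ, ι} × {65} = {(η,65), (θ,65), (ι,65)}
  {η, θ} × {64, 65} = {(η,64), (η,65), (θ,64), (θ,65)}
  {η, ι} × {64, 65} = {(η,64), (η,65), (ι,64), (ι,65)}
  {η, θ, ι} × {64, 65} = {(η,64), (η,65), (θ,64), (θ,65), (ι,64), (ι,65)}
These 13 distinct sets form the basis B.
Close under arbitrary unions to get τ_{X×Y}; counting gives |τ_{X×Y}| = 25.


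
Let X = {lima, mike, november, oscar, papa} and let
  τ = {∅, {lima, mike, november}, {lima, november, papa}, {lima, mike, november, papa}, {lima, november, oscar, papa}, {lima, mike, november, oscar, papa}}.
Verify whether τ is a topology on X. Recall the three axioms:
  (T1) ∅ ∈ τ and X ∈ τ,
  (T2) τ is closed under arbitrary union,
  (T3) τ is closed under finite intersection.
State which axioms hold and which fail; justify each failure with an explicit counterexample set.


τ is NOT a topology on X.

Axiom (T1): ∅ ∈ τ? Yes; X ∈ τ? Yes.
Axiom (T2/T3): check pairwise unions and intersections of members of τ.
Counterexample for (T3): {lima, mike, november} ∩ {lima, november, papa} = {lima, november} ∉ τ. Therefore τ is NOT a topology.


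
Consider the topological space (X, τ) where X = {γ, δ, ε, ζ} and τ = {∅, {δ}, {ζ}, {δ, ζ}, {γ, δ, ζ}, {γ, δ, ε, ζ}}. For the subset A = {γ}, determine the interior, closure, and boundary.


int(A) = ∅, cl(A) = {γ, ε}, ∂A = {γ, ε}.

Closed sets in (X, τ) are complements of opens:
  closed(X, τ) = {∅, {ε}, {γ, ε}, {γ, δ, ε}, {γ, ε, ζ}, {γ, δ, ε, ζ}}.
int(A) = ⋃ {U ∈ τ : U ⊆ A}. Opens contained in A: ∅.
Taking the union of these: int(A) = ∅.
cl(A) = ⋂ {C closed : A ⊆ C}. Closed sets containing A: {γ, ε}, {γ, δ, ε}, {γ, ε, ζ}, {γ, δ, ε, ζ}.
Intersecting these: cl(A) = {γ, ε}.
∂A = cl(A) ∖ int(A) = {γ, ε} ∖ ∅ = {γ, ε}.


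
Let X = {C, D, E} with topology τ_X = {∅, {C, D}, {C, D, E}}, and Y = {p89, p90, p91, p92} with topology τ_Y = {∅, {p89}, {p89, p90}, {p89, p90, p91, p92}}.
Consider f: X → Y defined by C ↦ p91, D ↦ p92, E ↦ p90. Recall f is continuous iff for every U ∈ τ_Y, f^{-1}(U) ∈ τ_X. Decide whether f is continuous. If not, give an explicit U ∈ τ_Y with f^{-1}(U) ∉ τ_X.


f is NOT continuous.

Compute f^{-1}(U) for each U ∈ τ_Y:
  U = ∅: f^{-1}(U) = ∅ ∈ τ_X ✓.
  U = {p89}: f^{-1}(U) = ∅ ∈ τ_X ✓.
  U = {p89, p90}: f^{-1}(U) = {E} ∉ τ_X ✗.
  U = {p89, p90, p91, p92}: f^{-1}(U) = {C, D, E} ∈ τ_X ✓.
Found U = {p89, p90} with f^{-1}(U) = {E} not in τ_X. Therefore f is NOT continuous.


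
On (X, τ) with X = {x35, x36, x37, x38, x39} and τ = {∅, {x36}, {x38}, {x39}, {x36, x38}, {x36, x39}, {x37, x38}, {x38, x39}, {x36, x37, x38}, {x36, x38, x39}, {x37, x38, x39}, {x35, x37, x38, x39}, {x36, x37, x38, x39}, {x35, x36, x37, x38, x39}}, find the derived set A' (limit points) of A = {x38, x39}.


A' = {x35, x37}

For each x ∈ X, list the open sets U ∈ τ with x ∈ U, then check whether U ∩ (A ∖ {x}) ≠ ∅ for every such U.
  x = x35: opens ∋ x are {x35, x37, x38, x39}, {x35, x36, x37, x38, x39}; each meets A ∖ {x35}, so x IS a limit point.
  x = x36: open {x36} ∋ x has {x36} ∩ (A ∖ {x36}) = ∅, so x is NOT a limit point.
  x = x37: opens ∋ x are {x37, x38}, {x36, x37, x38}, {x37, x38, x39}, {x35, x37, x38, x39}, {x36, x37, x38, x39}, {x35, x36, x37, x38, x39}; each meets A ∖ {x37}, so x IS a limit point.
  x = x38: open {x38} ∋ x has {x38} ∩ (A ∖ {x38}) = ∅, so x is NOT a limit point.
  x = x39: open {x39} ∋ x has {x39} ∩ (A ∖ {x39}) = ∅, so x is NOT a limit point.
Collecting: A' = {x35, x37}.


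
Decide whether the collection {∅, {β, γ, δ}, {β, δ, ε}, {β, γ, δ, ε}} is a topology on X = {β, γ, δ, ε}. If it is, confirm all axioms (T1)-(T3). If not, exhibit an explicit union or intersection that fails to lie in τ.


τ is NOT a topology on X.

Axiom (T1): ∅ ∈ τ? Yes; X ∈ τ? Yes.
Axiom (T2/T3): check pairwise unions and intersections of members of τ.
Counterexample for (T3): {β, γ, δ} ∩ {β, δ, ε} = {β, δ} ∉ τ. Therefore τ is NOT a topology.


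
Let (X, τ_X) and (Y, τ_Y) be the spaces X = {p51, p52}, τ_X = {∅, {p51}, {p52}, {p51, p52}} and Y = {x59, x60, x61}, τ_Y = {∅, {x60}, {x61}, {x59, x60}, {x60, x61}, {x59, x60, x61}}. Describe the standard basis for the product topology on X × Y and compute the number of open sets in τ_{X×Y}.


Basis B = {∅ × ∅, {p51} × {x60}, {p51} × {x61}, {p52} × {x60}, {p52} × {x61}, {p51} × {x59, x60}, {p51} × {x60, x61}, {p51, p52} × {x60}, {p51, p52} × {x61}, {p52} × {x59, x60}, {p52} × {x60, x61}, {p51} × {x59, x60, x61}, {p52} × {x59, x60, x61}, {p51, p52} × {x59, x60}, {p51, p52} × {x60, x61}, {p51, p52} × {x59, x60, x61}}; |τ_{X×Y}| = 36.

Enumerate products U × V with U ∈ τ_X, V ∈ τ_Y (deduplicated):
  ∅ × ∅ = {} (∅)
  {p51} × {x60} = {(p51,x60)}
  {p51} × {x61} = {(p51,x61)}
  {p52} × {x60} = {(p52,x60)}
  {p52} × {x61} = {(p52,x61)}
  {p51} × {x59, x60} = {(p51,x59), (p51,x60)}
  {p51} × {x60, x61} = {(p51,x60), (p51,x61)}
  {p51, p52} × {x60} = {(p51,x60), (p52,x60)}
  {p51, p52} × {x61} = {(p51,x61), (p52,x61)}
  {p52} × {x59, x60} = {(p52,x59), (p52,x60)}
  {p52} × {x60, x61} = {(p52,x60), (p52,x61)}
  {p51} × {x59, x60, x61} = {(p51,x59), (p51,x60), (p51,x61)}
  {p52} × {x59, x60, x61} = {(p52,x59), (p52,x60), (p52,x61)}
  {p51, p52} × {x59, x60} = {(p51,x59), (p51,x60), (p52,x59), (p52,x60)}
  {p51, p52} × {x60, x61} = {(p51,x60), (p51,x61), (p52,x60), (p52,x61)}
  {p51, p52} × {x59, x60, x61} = {(p51,x59), (p51,x60), (p51,x61), (p52,x59), (p52,x60), (p52,x61)}
These 16 distinct sets form the basis B.
Close under arbitrary unions to get τ_{X×Y}; counting gives |τ_{X×Y}| = 36.


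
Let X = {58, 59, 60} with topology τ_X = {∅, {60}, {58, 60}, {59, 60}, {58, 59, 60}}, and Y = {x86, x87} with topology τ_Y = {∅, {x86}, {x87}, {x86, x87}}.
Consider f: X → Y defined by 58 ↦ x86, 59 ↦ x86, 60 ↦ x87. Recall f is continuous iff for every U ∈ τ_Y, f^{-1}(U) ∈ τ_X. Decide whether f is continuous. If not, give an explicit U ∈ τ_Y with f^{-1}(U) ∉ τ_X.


f is NOT continuous.

Compute f^{-1}(U) for each U ∈ τ_Y:
  U = ∅: f^{-1}(U) = ∅ ∈ τ_X ✓.
  U = {x86}: f^{-1}(U) = {58, 59} ∉ τ_X ✗.
  U = {x87}: f^{-1}(U) = {60} ∈ τ_X ✓.
  U = {x86, x87}: f^{-1}(U) = {58, 59, 60} ∈ τ_X ✓.
Found U = {x86} with f^{-1}(U) = {58, 59} not in τ_X. Therefore f is NOT continuous.


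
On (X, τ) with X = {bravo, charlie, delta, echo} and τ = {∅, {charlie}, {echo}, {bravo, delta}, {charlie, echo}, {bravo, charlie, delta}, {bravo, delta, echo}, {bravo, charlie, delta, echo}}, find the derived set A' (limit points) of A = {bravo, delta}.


A' = {bravo, delta}

For each x ∈ X, list the open sets U ∈ τ with x ∈ U, then check whether U ∩ (A ∖ {x}) ≠ ∅ for every such U.
  x = bravo: opens ∋ x are {bravo, delta}, {bravo, charlie, delta}, {bravo, delta, echo}, {bravo, charlie, delta, echo}; each meets A ∖ {bravo}, so x IS a limit point.
  x = charlie: open {charlie} ∋ x has {charlie} ∩ (A ∖ {charlie}) = ∅, so x is NOT a limit point.
  x = delta: opens ∋ x are {bravo, delta}, {bravo, charlie, delta}, {bravo, delta, echo}, {bravo, charlie, delta, echo}; each meets A ∖ {delta}, so x IS a limit point.
  x = echo: open {echo} ∋ x has {echo} ∩ (A ∖ {echo}) = ∅, so x is NOT a limit point.
Collecting: A' = {bravo, delta}.


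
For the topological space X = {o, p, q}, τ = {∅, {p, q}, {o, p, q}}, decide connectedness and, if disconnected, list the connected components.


(X, τ) is connected.

Find clopen sets (U ∈ τ with X ∖ U ∈ τ):
  U = ∅, X ∖ U = {o, p, q} — both open, so U is clopen.
  U = {o, p, q}, X ∖ U = ∅ — both open, so U is clopen.
Only trivial clopens (∅ and X) exist, so (X, τ) is connected.
Compute connected components by grouping points that agree on all clopens:
  component: {o, p, q}


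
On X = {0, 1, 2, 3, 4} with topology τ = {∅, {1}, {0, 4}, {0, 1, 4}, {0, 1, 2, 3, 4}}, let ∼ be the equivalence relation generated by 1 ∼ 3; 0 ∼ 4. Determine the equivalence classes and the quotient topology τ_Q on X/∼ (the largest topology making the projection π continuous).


X/∼ = {[0=4], [1=3], [2]}; |τ_Q| = 3.

Equivalence classes: [0=4], [1=3], [2].
Quotient map π: X → X/∼ sends 0 ↦ [0=4], 1 ↦ [1=3], 2 ↦ [2], 3 ↦ [1=3], 4 ↦ [0=4].
For each subset V ⊆ X/∼, compute π^{-1}(V) ⊆ X and check whether π^{-1}(V) ∈ τ. V is open in τ_Q iff π^{-1}(V) ∈ τ.
  V = {}: π^{-1}(V) = ∅ ∈ τ ✓.
  V = {[0=4]}: π^{-1}(V) = {0, 4} ∈ τ ✓.
  V = {[1=3]}: π^{-1}(V) = {1, 3} ∉ τ ✗.
  V = {[0=4], [1=3]}: π^{-1}(V) = {0, 1, 3, 4} ∉ τ ✗.
  V = {[2]}: π^{-1}(V) = {2} ∉ τ ✗.
  V = {[0=4], [2]}: π^{-1}(V) = {0, 2, 4} ∉ τ ✗.
  V = {[1=3], [2]}: π^{-1}(V) = {1, 2, 3} ∉ τ ✗.
  V = {[0=4], [1=3], [2]}: π^{-1}(V) = {0, 1, 2, 3, 4} ∈ τ ✓.
Open sets in the quotient: τ_Q = {{}, {[0=4]}, {[0=4], [1=3], [2]}} (3 elements).


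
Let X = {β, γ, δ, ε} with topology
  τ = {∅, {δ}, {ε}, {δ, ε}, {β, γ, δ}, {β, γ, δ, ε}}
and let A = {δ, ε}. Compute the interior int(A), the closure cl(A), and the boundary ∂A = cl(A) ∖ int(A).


int(A) = {δ, ε}, cl(A) = {β, γ, δ, ε}, ∂A = {β, γ}.

Closed sets in (X, τ) are complements of opens:
  closed(X, τ) = {∅, {ε}, {β, γ}, {β, γ, δ}, {β, γ, ε}, {β, γ, δ, ε}}.
int(A) = ⋃ {U ∈ τ : U ⊆ A}. Opens contained in A: ∅, {δ}, {ε}, {δ, ε}.
Taking the union of these: int(A) = {δ, ε}.
cl(A) = ⋂ {C closed : A ⊆ C}. Closed sets containing A: {β, γ, δ, ε}.
Intersecting these: cl(A) = {β, γ, δ, ε}.
∂A = cl(A) ∖ int(A) = {β, γ, δ, ε} ∖ {δ, ε} = {β, γ}.


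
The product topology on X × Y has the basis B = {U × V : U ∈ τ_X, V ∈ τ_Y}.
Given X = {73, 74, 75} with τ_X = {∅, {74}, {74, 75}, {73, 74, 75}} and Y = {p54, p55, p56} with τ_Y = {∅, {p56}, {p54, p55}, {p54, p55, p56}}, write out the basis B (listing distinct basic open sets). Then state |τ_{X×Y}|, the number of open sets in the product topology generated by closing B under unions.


Basis B = {∅ × ∅, {74} × {p56}, {74} × {p54, p55}, {74, 75} × {p56}, {73, 74, 75} × {p56}, {74} × {p54, p55, p56}, {74, 75} × {p54, p55}, {73, 74, 75} × {p54, p55}, {74, 75} × {p54, p55, p56}, {73, 74, 75} × {p54, p55, p56}}; |τ_{X×Y}| = 16.

Enumerate products U × V with U ∈ τ_X, V ∈ τ_Y (deduplicated):
  ∅ × ∅ = {} (∅)
  {74} × {p56} = {(74,p56)}
  {74} × {p54, p55} = {(74,p54), (74,p55)}
  {74, 75} × {p56} = {(74,p56), (75,p56)}
  {73, 74, 75} × {p56} = {(73,p56), (74,p56), (75,p56)}
  {74} × {p54, p55, p56} = {(74,p54), (74,p55), (74,p56)}
  {74, 75} × {p54, p55} = {(74,p54), (74,p55), (75,p54), (75,p55)}
  {73, 74, 75} × {p54, p55} = {(73,p54), (73,p55), (74,p54), (74,p55), (75,p54), (75,p55)}
  {74, 75} × {p54, p55, p56} = {(74,p54), (74,p55), (74,p56), (75,p54), (75,p55), (75,p56)}
  {73, 74, 75} × {p54, p55, p56} = {(73,p54), (73,p55), (73,p56), (74,p54), (74,p55), (74,p56), (75,p54), (75,p55), (75,p56)}
These 10 distinct sets form the basis B.
Close under arbitrary unions to get τ_{X×Y}; counting gives |τ_{X×Y}| = 16.


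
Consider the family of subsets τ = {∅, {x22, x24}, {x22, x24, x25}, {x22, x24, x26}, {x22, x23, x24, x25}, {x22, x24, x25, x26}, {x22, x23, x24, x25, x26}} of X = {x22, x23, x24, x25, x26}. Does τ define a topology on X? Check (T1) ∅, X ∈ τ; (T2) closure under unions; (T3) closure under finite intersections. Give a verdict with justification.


τ IS a topology on X.

Axiom (T1): ∅ ∈ τ? Yes; X ∈ τ? Yes.
Axiom (T2/T3): check pairwise unions and intersections of members of τ.
All pairwise intersections and unions checked — each lies in τ. Therefore τ satisfies (T1), (T2), (T3): it IS a topology on X.


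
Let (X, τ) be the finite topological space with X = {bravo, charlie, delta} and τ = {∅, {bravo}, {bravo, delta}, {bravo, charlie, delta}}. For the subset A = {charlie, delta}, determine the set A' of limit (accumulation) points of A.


A' = {charlie}

For each x ∈ X, list the open sets U ∈ τ with x ∈ U, then check whether U ∩ (A ∖ {x}) ≠ ∅ for every such U.
  x = bravo: open {bravo} ∋ x has {bravo} ∩ (A ∖ {bravo}) = ∅, so x is NOT a limit point.
  x = charlie: opens ∋ x are {bravo, charlie, delta}; each meets A ∖ {charlie}, so x IS a limit point.
  x = delta: open {bravo, delta} ∋ x has {bravo, delta} ∩ (A ∖ {delta}) = ∅, so x is NOT a limit point.
Collecting: A' = {charlie}.


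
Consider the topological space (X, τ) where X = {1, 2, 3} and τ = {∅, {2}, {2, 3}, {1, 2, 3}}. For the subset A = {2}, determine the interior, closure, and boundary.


int(A) = {2}, cl(A) = {1, 2, 3}, ∂A = {1, 3}.

Closed sets in (X, τ) are complements of opens:
  closed(X, τ) = {∅, {1}, {1, 3}, {1, 2, 3}}.
int(A) = ⋃ {U ∈ τ : U ⊆ A}. Opens contained in A: ∅, {2}.
Taking the union of these: int(A) = {2}.
cl(A) = ⋂ {C closed : A ⊆ C}. Closed sets containing A: {1, 2, 3}.
Intersecting these: cl(A) = {1, 2, 3}.
∂A = cl(A) ∖ int(A) = {1, 2, 3} ∖ {2} = {1, 3}.


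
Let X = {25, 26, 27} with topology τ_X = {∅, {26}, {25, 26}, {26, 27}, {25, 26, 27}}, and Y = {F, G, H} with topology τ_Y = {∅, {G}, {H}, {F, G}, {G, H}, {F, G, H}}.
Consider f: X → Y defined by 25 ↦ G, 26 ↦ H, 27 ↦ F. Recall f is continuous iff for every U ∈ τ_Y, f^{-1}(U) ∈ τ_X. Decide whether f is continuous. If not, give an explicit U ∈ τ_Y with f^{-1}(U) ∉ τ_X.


f is NOT continuous.

Compute f^{-1}(U) for each U ∈ τ_Y:
  U = ∅: f^{-1}(U) = ∅ ∈ τ_X ✓.
  U = {G}: f^{-1}(U) = {25} ∉ τ_X ✗.
  U = {H}: f^{-1}(U) = {26} ∈ τ_X ✓.
  U = {F, G}: f^{-1}(U) = {25, 27} ∉ τ_X ✗.
  U = {G, H}: f^{-1}(U) = {25, 26} ∈ τ_X ✓.
  U = {F, G, H}: f^{-1}(U) = {25, 26, 27} ∈ τ_X ✓.
Found U = {G} with f^{-1}(U) = {25} not in τ_X. Therefore f is NOT continuous.


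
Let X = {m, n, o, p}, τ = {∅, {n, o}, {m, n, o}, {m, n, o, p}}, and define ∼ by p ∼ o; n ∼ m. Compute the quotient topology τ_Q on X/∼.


X/∼ = {[m=n], [o=p]}; |τ_Q| = 2.

Equivalence classes: [m=n], [o=p].
Quotient map π: X → X/∼ sends m ↦ [m=n], n ↦ [m=n], o ↦ [o=p], p ↦ [o=p].
For each subset V ⊆ X/∼, compute π^{-1}(V) ⊆ X and check whether π^{-1}(V) ∈ τ. V is open in τ_Q iff π^{-1}(V) ∈ τ.
  V = {}: π^{-1}(V) = ∅ ∈ τ ✓.
  V = {[m=n]}: π^{-1}(V) = {m, n} ∉ τ ✗.
  V = {[o=p]}: π^{-1}(V) = {o, p} ∉ τ ✗.
  V = {[m=n], [o=p]}: π^{-1}(V) = {m, n, o, p} ∈ τ ✓.
Open sets in the quotient: τ_Q = {{}, {[m=n], [o=p]}} (2 elements).


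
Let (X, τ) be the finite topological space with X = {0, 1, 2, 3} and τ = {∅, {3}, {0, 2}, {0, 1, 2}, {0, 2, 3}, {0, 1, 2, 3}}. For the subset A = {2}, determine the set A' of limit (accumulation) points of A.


A' = {0, 1}

For each x ∈ X, list the open sets U ∈ τ with x ∈ U, then check whether U ∩ (A ∖ {x}) ≠ ∅ for every such U.
  x = 0: opens ∋ x are {0, 2}, {0, 1, 2}, {0, 2, 3}, {0, 1, 2, 3}; each meets A ∖ {0}, so x IS a limit point.
  x = 1: opens ∋ x are {0, 1, 2}, {0, 1, 2, 3}; each meets A ∖ {1}, so x IS a limit point.
  x = 2: open {0, 2} ∋ x has {0, 2} ∩ (A ∖ {2}) = ∅, so x is NOT a limit point.
  x = 3: open {3} ∋ x has {3} ∩ (A ∖ {3}) = ∅, so x is NOT a limit point.
Collecting: A' = {0, 1}.


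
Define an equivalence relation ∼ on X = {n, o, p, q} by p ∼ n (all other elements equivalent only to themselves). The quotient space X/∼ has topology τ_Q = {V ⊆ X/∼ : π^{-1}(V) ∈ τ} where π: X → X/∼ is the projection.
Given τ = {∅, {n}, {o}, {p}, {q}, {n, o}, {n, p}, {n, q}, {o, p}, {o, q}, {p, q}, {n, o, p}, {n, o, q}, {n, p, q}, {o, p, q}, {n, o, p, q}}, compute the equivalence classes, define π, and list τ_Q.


X/∼ = {[n=p], [o], [q]}; |τ_Q| = 8.

Equivalence classes: [n=p], [o], [q].
Quotient map π: X → X/∼ sends n ↦ [n=p], o ↦ [o], p ↦ [n=p], q ↦ [q].
For each subset V ⊆ X/∼, compute π^{-1}(V) ⊆ X and check whether π^{-1}(V) ∈ τ. V is open in τ_Q iff π^{-1}(V) ∈ τ.
  V = {}: π^{-1}(V) = ∅ ∈ τ ✓.
  V = {[n=p]}: π^{-1}(V) = {n, p} ∈ τ ✓.
  V = {[o]}: π^{-1}(V) = {o} ∈ τ ✓.
  V = {[n=p], [o]}: π^{-1}(V) = {n, o, p} ∈ τ ✓.
  V = {[q]}: π^{-1}(V) = {q} ∈ τ ✓.
  V = {[n=p], [q]}: π^{-1}(V) = {n, p, q} ∈ τ ✓.
  V = {[o], [q]}: π^{-1}(V) = {o, q} ∈ τ ✓.
  V = {[n=p], [o], [q]}: π^{-1}(V) = {n, o, p, q} ∈ τ ✓.
Open sets in the quotient: τ_Q = {{}, {[n=p]}, {[o]}, {[n=p], [o]}, {[q]}, {[n=p], [q]}, {[o], [q]}, {[n=p], [o], [q]}} (8 elements).


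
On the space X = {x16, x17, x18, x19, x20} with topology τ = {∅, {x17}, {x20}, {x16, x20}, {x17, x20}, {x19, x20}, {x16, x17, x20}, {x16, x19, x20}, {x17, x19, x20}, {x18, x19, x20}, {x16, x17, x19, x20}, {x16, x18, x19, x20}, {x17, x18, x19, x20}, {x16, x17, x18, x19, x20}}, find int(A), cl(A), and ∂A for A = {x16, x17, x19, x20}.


int(A) = {x16, x17, x19, x20}, cl(A) = {x16, x17, x18, x19, x20}, ∂A = {x18}.

Closed sets in (X, τ) are complements of opens:
  closed(X, τ) = {∅, {x16}, {x17}, {x18}, {x16, x17}, {x16, x18}, {x17, x18}, {x18, x19}, {x16, x17, x18}, {x16, x18, x19}, {x17, x18, x19}, {x16, x17, x18, x19}, {x16, x18, x19, x20}, {x16, x17, x18, x19, x20}}.
int(A) = ⋃ {U ∈ τ : U ⊆ A}. Opens contained in A: ∅, {x17}, {x20}, {x16, x20}, {x17, x20}, {x19, x20}, {x16, x17, x20}, {x16, x19, x20}, {x17, x19, x20}, {x16, x17, x19, x20}.
Taking the union of these: int(A) = {x16, x17, x19, x20}.
cl(A) = ⋂ {C closed : A ⊆ C}. Closed sets containing A: {x16, x17, x18, x19, x20}.
Intersecting these: cl(A) = {x16, x17, x18, x19, x20}.
∂A = cl(A) ∖ int(A) = {x16, x17, x18, x19, x20} ∖ {x16, x17, x19, x20} = {x18}.


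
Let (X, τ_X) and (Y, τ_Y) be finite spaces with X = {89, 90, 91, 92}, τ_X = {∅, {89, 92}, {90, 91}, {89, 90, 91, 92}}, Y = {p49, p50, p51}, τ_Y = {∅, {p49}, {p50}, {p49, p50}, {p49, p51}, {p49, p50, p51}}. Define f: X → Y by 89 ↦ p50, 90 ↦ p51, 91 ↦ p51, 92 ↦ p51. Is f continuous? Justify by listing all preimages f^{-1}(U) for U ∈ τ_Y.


f is NOT continuous.

Compute f^{-1}(U) for each U ∈ τ_Y:
  U = ∅: f^{-1}(U) = ∅ ∈ τ_X ✓.
  U = {p49}: f^{-1}(U) = ∅ ∈ τ_X ✓.
  U = {p50}: f^{-1}(U) = {89} ∉ τ_X ✗.
  U = {p49, p50}: f^{-1}(U) = {89} ∉ τ_X ✗.
  U = {p49, p51}: f^{-1}(U) = {90, 91, 92} ∉ τ_X ✗.
  U = {p49, p50, p51}: f^{-1}(U) = {89, 90, 91, 92} ∈ τ_X ✓.
Found U = {p50} with f^{-1}(U) = {89} not in τ_X. Therefore f is NOT continuous.


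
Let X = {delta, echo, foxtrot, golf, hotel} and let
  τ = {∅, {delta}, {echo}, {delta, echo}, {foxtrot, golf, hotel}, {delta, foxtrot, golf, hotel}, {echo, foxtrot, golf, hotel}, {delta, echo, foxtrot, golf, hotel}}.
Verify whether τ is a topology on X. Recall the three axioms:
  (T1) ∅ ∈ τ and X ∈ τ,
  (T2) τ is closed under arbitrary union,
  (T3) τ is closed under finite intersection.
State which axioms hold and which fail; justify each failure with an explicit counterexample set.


τ IS a topology on X.

Axiom (T1): ∅ ∈ τ? Yes; X ∈ τ? Yes.
Axiom (T2/T3): check pairwise unions and intersections of members of τ.
All pairwise intersections and unions checked — each lies in τ. Therefore τ satisfies (T1), (T2), (T3): it IS a topology on X.


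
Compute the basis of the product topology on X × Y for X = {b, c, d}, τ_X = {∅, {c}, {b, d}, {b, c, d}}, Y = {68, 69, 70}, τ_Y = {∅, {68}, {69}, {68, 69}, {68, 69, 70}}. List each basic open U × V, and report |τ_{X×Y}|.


Basis B = {∅ × ∅, {c} × {68}, {c} × {69}, {b, d} × {68}, {b, d} × {69}, {c} × {68, 69}, {b, c, d} × {68}, {b, c, d} × {69}, {c} × {68, 69, 70}, {b, d} × {68, 69}, {b, d} × {68, 69, 70}, {b, c, d} × {68, 69}, {b, c, d} × {68, 69, 70}}; |τ_{X×Y}| = 25.

Enumerate products U × V with U ∈ τ_X, V ∈ τ_Y (deduplicated):
  ∅ × ∅ = {} (∅)
  {c} × {68} = {(c,68)}
  {c} × {69} = {(c,69)}
  {b, d} × {68} = {(b,68), (d,68)}
  {b, d} × {69} = {(b,69), (d,69)}
  {c} × {68, 69} = {(c,68), (c,69)}
  {b, c, d} × {68} = {(b,68), (c,68), (d,68)}
  {b, c, d} × {69} = {(b,69), (c,69), (d,69)}
  {c} × {68, 69, 70} = {(c,68), (c,69), (c,70)}
  {b, d} × {68, 69} = {(b,68), (b,69), (d,68), (d,69)}
  {b, d} × {68, 69, 70} = {(b,68), (b,69), (b,70), (d,68), (d,69), (d,70)}
  {b, c, d} × {68, 69} = {(b,68), (b,69), (c,68), (c,69), (d,68), (d,69)}
  {b, c, d} × {68, 69, 70} = {(b,68), (b,69), (b,70), (c,68), (c,69), (c,70), (d,68), (d,69), (d,70)}
These 13 distinct sets form the basis B.
Close under arbitrary unions to get τ_{X×Y}; counting gives |τ_{X×Y}| = 25.


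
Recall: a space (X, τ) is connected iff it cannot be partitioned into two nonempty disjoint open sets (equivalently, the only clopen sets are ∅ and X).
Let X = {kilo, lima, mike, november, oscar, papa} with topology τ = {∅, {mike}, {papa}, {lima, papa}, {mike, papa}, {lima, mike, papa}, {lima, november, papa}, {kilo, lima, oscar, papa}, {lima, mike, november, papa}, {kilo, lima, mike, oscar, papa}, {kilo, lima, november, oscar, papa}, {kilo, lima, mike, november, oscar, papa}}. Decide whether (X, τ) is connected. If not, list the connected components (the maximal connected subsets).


(X, τ) is disconnected; components = [{mike}, {kilo, lima, november, oscar, papa}].

Find clopen sets (U ∈ τ with X ∖ U ∈ τ):
  U = ∅, X ∖ U = {kilo, lima, mike, november, oscar, papa} — both open, so U is clopen.
  U = {mike}, X ∖ U = {kilo, lima, november, oscar, papa} — both open, so U is clopen.
  U = {kilo, lima, november, oscar, papa}, X ∖ U = {mike} — both open, so U is clopen.
  U = {kilo, lima, mike, november, oscar, papa}, X ∖ U = ∅ — both open, so U is clopen.
Nontrivial clopen(s) exist: e.g. {kilo, lima, november, oscar, papa}. So (X, τ) is disconnected.
Compute connected components by grouping points that agree on all clopens:
  component: {mike}
  component: {kilo, lima, november, oscar, papa}


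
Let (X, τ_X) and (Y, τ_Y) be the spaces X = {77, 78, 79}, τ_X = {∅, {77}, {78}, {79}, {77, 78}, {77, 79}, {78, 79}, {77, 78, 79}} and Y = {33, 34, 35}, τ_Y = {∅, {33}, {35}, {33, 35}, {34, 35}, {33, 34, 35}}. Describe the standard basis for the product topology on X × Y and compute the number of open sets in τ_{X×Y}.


Basis B = {∅ × ∅, {77} × {33}, {77} × {35}, {78} × {33}, {78} × {35}, {79} × {33}, {79} × {35}, {77} × {33, 35}, {77, 78} × {33}, {77, 79} × {33}, {77} × {34, 35}, {77, 78} × {35}, {77, 79} × {35}, {78} × {33, 35}, {78, 79} × {33}, {78} × {34, 35}, {78, 79} × {35}, {79} × {33, 35}, {79} × {34, 35}, {77} × {33, 34, 35}, {77, 78, 79} × {33}, {77, 78, 79} × {35}, {78} × {33, 34, 35}, {79} × {33, 34, 35}, {77, 78} × {33, 35}, {77, 79} × {33, 35}, {77, 78} × {34, 35}, {77, 79} × {34, 35}, {78, 79} × {33, 35}, {78, 79} × {34, 35}, {77, 78} × {33, 34, 35}, {77, 79} × {33, 34, 35}, {77, 78, 79} × {33, 35}, {77, 78, 79} × {34, 35}, {78, 79} × {33, 34, 35}, {77, 78, 79} × {33, 34, 35}}; |τ_{X×Y}| = 216.

Enumerate products U × V with U ∈ τ_X, V ∈ τ_Y (deduplicated):
  ∅ × ∅ = {} (∅)
  {77} × {33} = {(77,33)}
  {77} × {35} = {(77,35)}
  {78} × {33} = {(78,33)}
  {78} × {35} = {(78,35)}
  {79} × {33} = {(79,33)}
  {79} × {35} = {(79,35)}
  {77} × {33, 35} = {(77,33), (77,35)}
  {77, 78} × {33} = {(77,33), (78,33)}
  {77, 79} × {33} = {(77,33), (79,33)}
  {77} × {34, 35} = {(77,34), (77,35)}
  {77, 78} × {35} = {(77,35), (78,35)}
  {77, 79} × {35} = {(77,35), (79,35)}
  {78} × {33, 35} = {(78,33), (78,35)}
  {78, 79} × {33} = {(78,33), (79,33)}
  {78} × {34, 35} = {(78,34), (78,35)}
  {78, 79} × {35} = {(78,35), (79,35)}
  {79} × {33, 35} = {(79,33), (79,35)}
  {79} × {34, 35} = {(79,34), (79,35)}
  {77} × {33, 34, 35} = {(77,33), (77,34), (77,35)}
  {77, 78, 79} × {33} = {(77,33), (78,33), (79,33)}
  {77, 78, 79} × {35} = {(77,35), (78,35), (79,35)}
  {78} × {33, 34, 35} = {(78,33), (78,34), (78,35)}
  {79} × {33, 34, 35} = {(79,33), (79,34), (79,35)}
  {77, 78} × {33, 35} = {(77,33), (77,35), (78,33), (78,35)}
  {77, 79} × {33, 35} = {(77,33), (77,35), (79,33), (79,35)}
  {77, 78} × {34, 35} = {(77,34), (77,35), (78,34), (78,35)}
  {77, 79} × {34, 35} = {(77,34), (77,35), (79,34), (79,35)}
  {78, 79} × {33, 35} = {(78,33), (78,35), (79,33), (79,35)}
  {78, 79} × {34, 35} = {(78,34), (78,35), (79,34), (79,35)}
  {77, 78} × {33, 34, 35} = {(77,33), (77,34), (77,35), (78,33), (78,34), (78,35)}
  {77, 79} × {33, 34, 35} = {(77,33), (77,34), (77,35), (79,33), (79,34), (79,35)}
  {77, 78, 79} × {33, 35} = {(77,33), (77,35), (78,33), (78,35), (79,33), (79,35)}
  {77, 78, 79} × {34, 35} = {(77,34), (77,35), (78,34), (78,35), (79,34), (79,35)}
  {78, 79} × {33, 34, 35} = {(78,33), (78,34), (78,35), (79,33), (79,34), (79,35)}
  {77, 78, 79} × {33, 34, 35} = {(77,33), (77,34), (77,35), (78,33), (78,34), (78,35), (79,33), (79,34), (79,35)}
These 36 distinct sets form the basis B.
Close under arbitrary unions to get τ_{X×Y}; counting gives |τ_{X×Y}| = 216.


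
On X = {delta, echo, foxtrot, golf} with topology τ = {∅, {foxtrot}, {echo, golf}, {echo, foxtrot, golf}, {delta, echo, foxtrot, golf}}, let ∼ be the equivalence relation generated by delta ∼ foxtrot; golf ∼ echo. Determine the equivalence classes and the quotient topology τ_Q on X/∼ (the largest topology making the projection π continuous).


X/∼ = {[delta=foxtrot], [echo=golf]}; |τ_Q| = 3.

Equivalence classes: [delta=foxtrot], [echo=golf].
Quotient map π: X → X/∼ sends delta ↦ [delta=foxtrot], echo ↦ [echo=golf], foxtrot ↦ [delta=foxtrot], golf ↦ [echo=golf].
For each subset V ⊆ X/∼, compute π^{-1}(V) ⊆ X and check whether π^{-1}(V) ∈ τ. V is open in τ_Q iff π^{-1}(V) ∈ τ.
  V = {}: π^{-1}(V) = ∅ ∈ τ ✓.
  V = {[delta=foxtrot]}: π^{-1}(V) = {delta, foxtrot} ∉ τ ✗.
  V = {[echo=golf]}: π^{-1}(V) = {echo, golf} ∈ τ ✓.
  V = {[delta=foxtrot], [echo=golf]}: π^{-1}(V) = {delta, echo, foxtrot, golf} ∈ τ ✓.
Open sets in the quotient: τ_Q = {{}, {[echo=golf]}, {[delta=foxtrot], [echo=golf]}} (3 elements).


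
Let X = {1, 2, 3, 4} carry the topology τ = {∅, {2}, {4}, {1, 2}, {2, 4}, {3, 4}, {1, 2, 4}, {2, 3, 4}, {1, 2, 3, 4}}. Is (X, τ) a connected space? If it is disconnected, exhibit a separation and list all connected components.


(X, τ) is disconnected; components = [{1, 2}, {3, 4}].

Find clopen sets (U ∈ τ with X ∖ U ∈ τ):
  U = ∅, X ∖ U = {1, 2, 3, 4} — both open, so U is clopen.
  U = {1, 2}, X ∖ U = {3, 4} — both open, so U is clopen.
  U = {3, 4}, X ∖ U = {1, 2} — both open, so U is clopen.
  U = {1, 2, 3, 4}, X ∖ U = ∅ — both open, so U is clopen.
Nontrivial clopen(s) exist: e.g. {3, 4}. So (X, τ) is disconnected.
Compute connected components by grouping points that agree on all clopens:
  component: {1, 2}
  component: {3, 4}


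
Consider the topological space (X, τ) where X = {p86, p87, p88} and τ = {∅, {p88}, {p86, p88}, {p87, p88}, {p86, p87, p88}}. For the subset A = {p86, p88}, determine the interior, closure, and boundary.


int(A) = {p86, p88}, cl(A) = {p86, p87, p88}, ∂A = {p87}.

Closed sets in (X, τ) are complements of opens:
  closed(X, τ) = {∅, {p86}, {p87}, {p86, p87}, {p86, p87, p88}}.
int(A) = ⋃ {U ∈ τ : U ⊆ A}. Opens contained in A: ∅, {p88}, {p86, p88}.
Taking the union of these: int(A) = {p86, p88}.
cl(A) = ⋂ {C closed : A ⊆ C}. Closed sets containing A: {p86, p87, p88}.
Intersecting these: cl(A) = {p86, p87, p88}.
∂A = cl(A) ∖ int(A) = {p86, p87, p88} ∖ {p86, p88} = {p87}.


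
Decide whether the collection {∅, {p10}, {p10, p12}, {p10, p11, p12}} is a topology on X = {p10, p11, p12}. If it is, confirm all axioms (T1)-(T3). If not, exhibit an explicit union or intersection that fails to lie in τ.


τ IS a topology on X.

Axiom (T1): ∅ ∈ τ? Yes; X ∈ τ? Yes.
Axiom (T2/T3): check pairwise unions and intersections of members of τ.
All pairwise intersections and unions checked — each lies in τ. Therefore τ satisfies (T1), (T2), (T3): it IS a topology on X.


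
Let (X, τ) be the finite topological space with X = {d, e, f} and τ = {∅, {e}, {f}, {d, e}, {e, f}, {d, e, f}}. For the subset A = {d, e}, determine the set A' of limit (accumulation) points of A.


A' = {d}

For each x ∈ X, list the open sets U ∈ τ with x ∈ U, then check whether U ∩ (A ∖ {x}) ≠ ∅ for every such U.
  x = d: opens ∋ x are {d, e}, {d, e, f}; each meets A ∖ {d}, so x IS a limit point.
  x = e: open {e} ∋ x has {e} ∩ (A ∖ {e}) = ∅, so x is NOT a limit point.
  x = f: open {f} ∋ x has {f} ∩ (A ∖ {f}) = ∅, so x is NOT a limit point.
Collecting: A' = {d}.


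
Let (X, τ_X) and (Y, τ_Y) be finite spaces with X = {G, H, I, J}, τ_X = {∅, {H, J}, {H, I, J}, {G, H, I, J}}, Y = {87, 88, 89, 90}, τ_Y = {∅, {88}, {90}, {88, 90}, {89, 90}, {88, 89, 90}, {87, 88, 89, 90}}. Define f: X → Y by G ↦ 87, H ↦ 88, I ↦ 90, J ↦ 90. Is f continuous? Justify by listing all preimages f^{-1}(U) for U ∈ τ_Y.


f is NOT continuous.

Compute f^{-1}(U) for each U ∈ τ_Y:
  U = ∅: f^{-1}(U) = ∅ ∈ τ_X ✓.
  U = {88}: f^{-1}(U) = {H} ∉ τ_X ✗.
  U = {90}: f^{-1}(U) = {I, J} ∉ τ_X ✗.
  U = {88, 90}: f^{-1}(U) = {H, I, J} ∈ τ_X ✓.
  U = {89, 90}: f^{-1}(U) = {I, J} ∉ τ_X ✗.
  U = {88, 89, 90}: f^{-1}(U) = {H, I, J} ∈ τ_X ✓.
  U = {87, 88, 89, 90}: f^{-1}(U) = {G, H, I, J} ∈ τ_X ✓.
Found U = {88} with f^{-1}(U) = {H} not in τ_X. Therefore f is NOT continuous.


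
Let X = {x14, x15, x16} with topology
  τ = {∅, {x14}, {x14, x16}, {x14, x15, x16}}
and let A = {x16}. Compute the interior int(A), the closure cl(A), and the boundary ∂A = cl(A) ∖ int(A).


int(A) = ∅, cl(A) = {x15, x16}, ∂A = {x15, x16}.

Closed sets in (X, τ) are complements of opens:
  closed(X, τ) = {∅, {x15}, {x15, x16}, {x14, x15, x16}}.
int(A) = ⋃ {U ∈ τ : U ⊆ A}. Opens contained in A: ∅.
Taking the union of these: int(A) = ∅.
cl(A) = ⋂ {C closed : A ⊆ C}. Closed sets containing A: {x15, x16}, {x14, x15, x16}.
Intersecting these: cl(A) = {x15, x16}.
∂A = cl(A) ∖ int(A) = {x15, x16} ∖ ∅ = {x15, x16}.


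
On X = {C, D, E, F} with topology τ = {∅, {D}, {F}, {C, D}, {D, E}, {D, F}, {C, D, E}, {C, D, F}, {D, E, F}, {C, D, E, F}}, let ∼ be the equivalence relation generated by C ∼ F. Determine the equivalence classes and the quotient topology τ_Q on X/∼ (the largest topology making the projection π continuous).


X/∼ = {[C=F], [D], [E]}; |τ_Q| = 5.

Equivalence classes: [C=F], [D], [E].
Quotient map π: X → X/∼ sends C ↦ [C=F], D ↦ [D], E ↦ [E], F ↦ [C=F].
For each subset V ⊆ X/∼, compute π^{-1}(V) ⊆ X and check whether π^{-1}(V) ∈ τ. V is open in τ_Q iff π^{-1}(V) ∈ τ.
  V = {}: π^{-1}(V) = ∅ ∈ τ ✓.
  V = {[C=F]}: π^{-1}(V) = {C, F} ∉ τ ✗.
  V = {[D]}: π^{-1}(V) = {D} ∈ τ ✓.
  V = {[C=F], [D]}: π^{-1}(V) = {C, D, F} ∈ τ ✓.
  V = {[E]}: π^{-1}(V) = {E} ∉ τ ✗.
  V = {[C=F], [E]}: π^{-1}(V) = {C, E, F} ∉ τ ✗.
  V = {[D], [E]}: π^{-1}(V) = {D, E} ∈ τ ✓.
  V = {[C=F], [D], [E]}: π^{-1}(V) = {C, D, E, F} ∈ τ ✓.
Open sets in the quotient: τ_Q = {{}, {[D]}, {[C=F], [D]}, {[D], [E]}, {[C=F], [D], [E]}} (5 elements).


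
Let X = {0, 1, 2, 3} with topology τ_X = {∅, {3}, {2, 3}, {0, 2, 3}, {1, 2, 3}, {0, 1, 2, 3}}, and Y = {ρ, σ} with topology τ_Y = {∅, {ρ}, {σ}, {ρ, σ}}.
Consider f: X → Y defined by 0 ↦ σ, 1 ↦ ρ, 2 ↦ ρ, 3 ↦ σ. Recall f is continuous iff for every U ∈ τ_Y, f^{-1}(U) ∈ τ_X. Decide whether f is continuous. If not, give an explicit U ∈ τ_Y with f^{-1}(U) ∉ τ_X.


f is NOT continuous.

Compute f^{-1}(U) for each U ∈ τ_Y:
  U = ∅: f^{-1}(U) = ∅ ∈ τ_X ✓.
  U = {ρ}: f^{-1}(U) = {1, 2} ∉ τ_X ✗.
  U = {σ}: f^{-1}(U) = {0, 3} ∉ τ_X ✗.
  U = {ρ, σ}: f^{-1}(U) = {0, 1, 2, 3} ∈ τ_X ✓.
Found U = {ρ} with f^{-1}(U) = {1, 2} not in τ_X. Therefore f is NOT continuous.


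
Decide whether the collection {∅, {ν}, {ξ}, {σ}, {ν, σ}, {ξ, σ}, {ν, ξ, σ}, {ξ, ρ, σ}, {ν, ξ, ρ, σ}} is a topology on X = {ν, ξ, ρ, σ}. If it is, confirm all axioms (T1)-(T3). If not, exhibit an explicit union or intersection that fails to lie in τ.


τ is NOT a topology on X.

Axiom (T1): ∅ ∈ τ? Yes; X ∈ τ? Yes.
Axiom (T2/T3): check pairwise unions and intersections of members of τ.
Counterexample for (T2): {ν} ∪ {ξ} = {ν, ξ} ∉ τ. Therefore τ is NOT a topology.


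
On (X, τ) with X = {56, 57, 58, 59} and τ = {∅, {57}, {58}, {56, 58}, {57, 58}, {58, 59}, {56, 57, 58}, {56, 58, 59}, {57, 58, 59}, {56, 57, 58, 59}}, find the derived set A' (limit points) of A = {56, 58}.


A' = {56, 59}

For each x ∈ X, list the open sets U ∈ τ with x ∈ U, then check whether U ∩ (A ∖ {x}) ≠ ∅ for every such U.
  x = 56: opens ∋ x are {56, 58}, {56, 57, 58}, {56, 58, 59}, {56, 57, 58, 59}; each meets A ∖ {56}, so x IS a limit point.
  x = 57: open {57} ∋ x has {57} ∩ (A ∖ {57}) = ∅, so x is NOT a limit point.
  x = 58: open {58} ∋ x has {58} ∩ (A ∖ {58}) = ∅, so x is NOT a limit point.
  x = 59: opens ∋ x are {58, 59}, {56, 58, 59}, {57, 58, 59}, {56, 57, 58, 59}; each meets A ∖ {59}, so x IS a limit point.
Collecting: A' = {56, 59}.


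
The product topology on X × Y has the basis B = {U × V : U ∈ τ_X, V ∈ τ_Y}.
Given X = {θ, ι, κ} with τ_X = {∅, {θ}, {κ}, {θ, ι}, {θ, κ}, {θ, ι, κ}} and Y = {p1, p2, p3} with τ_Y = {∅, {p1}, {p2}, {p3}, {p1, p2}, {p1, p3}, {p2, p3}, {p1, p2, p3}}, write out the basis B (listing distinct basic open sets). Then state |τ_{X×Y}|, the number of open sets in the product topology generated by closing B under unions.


Basis B = {∅ × ∅, {θ} × {p1}, {θ} × {p2}, {θ} × {p3}, {κ} × {p1}, {κ} × {p2}, {κ} × {p3}, {θ} × {p1, p2}, {θ} × {p1, p3}, {θ, ι} × {p1}, {θ, κ} × {p1}, {θ} × {p2, p3}, {θ, ι} × {p2}, {θ, κ} × {p2}, {θ, ι} × {p3}, {θ, κ} × {p3}, {κ} × {p1, p2}, {κ} × {p1, p3}, {κ} × {p2, p3}, {θ} × {p1, p2, p3}, {θ, ι, κ} × {p1}, {θ, ι, κ} × {p2}, {θ, ι, κ} × {p3}, {κ} × {p1, p2, p3}, {θ, ι} × {p1, p2}, {θ, κ} × {p1, p2}, {θ, ι} × {p1, p3}, {θ, κ} × {p1, p3}, {θ, ι} × {p2, p3}, {θ, κ} × {p2, p3}, {θ, ι} × {p1, p2, p3}, {θ, κ} × {p1, p2, p3}, {θ, ι, κ} × {p1, p2}, {θ, ι, κ} × {p1, p3}, {θ, ι, κ} × {p2, p3}, {θ, ι, κ} × {p1, p2, p3}}; |τ_{X×Y}| = 216.

Enumerate products U × V with U ∈ τ_X, V ∈ τ_Y (deduplicated):
  ∅ × ∅ = {} (∅)
  {θ} × {p1} = {(θ,p1)}
  {θ} × {p2} = {(θ,p2)}
  {θ} × {p3} = {(θ,p3)}
  {κ} × {p1} = {(κ,p1)}
  {κ} × {p2} = {(κ,p2)}
  {κ} × {p3} = {(κ,p3)}
  {θ} × {p1, p2} = {(θ,p1), (θ,p2)}
  {θ} × {p1, p3} = {(θ,p1), (θ,p3)}
  {θ, ι} × {p1} = {(θ,p1), (ι,p1)}
  {θ, κ} × {p1} = {(θ,p1), (κ,p1)}
  {θ} × {p2, p3} = {(θ,p2), (θ,p3)}
  {θ, ι} × {p2} = {(θ,p2), (ι,p2)}
  {θ, κ} × {p2} = {(θ,p2), (κ,p2)}
  {θ, ι} × {p3} = {(θ,p3), (ι,p3)}
  {θ, κ} × {p3} = {(θ,p3), (κ,p3)}
  {κ} × {p1, p2} = {(κ,p1), (κ,p2)}
  {κ} × {p1, p3} = {(κ,p1), (κ,p3)}
  {κ} × {p2, p3} = {(κ,p2), (κ,p3)}
  {θ} × {p1, p2, p3} = {(θ,p1), (θ,p2), (θ,p3)}
  {θ, ι, κ} × {p1} = {(θ,p1), (ι,p1), (κ,p1)}
  {θ, ι, κ} × {p2} = {(θ,p2), (ι,p2), (κ,p2)}
  {θ, ι, κ} × {p3} = {(θ,p3), (ι,p3), (κ,p3)}
  {κ} × {p1, p2, p3} = {(κ,p1), (κ,p2), (κ,p3)}
  {θ, ι} × {p1, p2} = {(θ,p1), (θ,p2), (ι,p1), (ι,p2)}
  {θ, κ} × {p1, p2} = {(θ,p1), (θ,p2), (κ,p1), (κ,p2)}
  {θ, ι} × {p1, p3} = {(θ,p1), (θ,p3), (ι,p1), (ι,p3)}
  {θ, κ} × {p1, p3} = {(θ,p1), (θ,p3), (κ,p1), (κ,p3)}
  {θ, ι} × {p2, p3} = {(θ,p2), (θ,p3), (ι,p2), (ι,p3)}
  {θ, κ} × {p2, p3} = {(θ,p2), (θ,p3), (κ,p2), (κ,p3)}
  {θ, ι} × {p1, p2, p3} = {(θ,p1), (θ,p2), (θ,p3), (ι,p1), (ι,p2), (ι,p3)}
  {θ, κ} × {p1, p2, p3} = {(θ,p1), (θ,p2), (θ,p3), (κ,p1), (κ,p2), (κ,p3)}
  {θ, ι, κ} × {p1, p2} = {(θ,p1), (θ,p2), (ι,p1), (ι,p2), (κ,p1), (κ,p2)}
  {θ, ι, κ} × {p1, p3} = {(θ,p1), (θ,p3), (ι,p1), (ι,p3), (κ,p1), (κ,p3)}
  {θ, ι, κ} × {p2, p3} = {(θ,p2), (θ,p3), (ι,p2), (ι,p3), (κ,p2), (κ,p3)}
  {θ, ι, κ} × {p1, p2, p3} = {(θ,p1), (θ,p2), (θ,p3), (ι,p1), (ι,p2), (ι,p3), (κ,p1), (κ,p2), (κ,p3)}
These 36 distinct sets form the basis B.
Close under arbitrary unions to get τ_{X×Y}; counting gives |τ_{X×Y}| = 216.
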